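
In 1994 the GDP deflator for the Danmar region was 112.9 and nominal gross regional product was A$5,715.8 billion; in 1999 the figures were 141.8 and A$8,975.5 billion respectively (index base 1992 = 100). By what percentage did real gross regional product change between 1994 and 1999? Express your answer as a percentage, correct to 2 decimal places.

25.03%

Deflate each year: 1994 → 5715.8/1.129 = 5062.71; 1999 → 8975.5/1.418 = 6329.69.
So real gross regional product changed by 6329.69/5062.71 − 1 = 0.2503, i.e. 25.03%.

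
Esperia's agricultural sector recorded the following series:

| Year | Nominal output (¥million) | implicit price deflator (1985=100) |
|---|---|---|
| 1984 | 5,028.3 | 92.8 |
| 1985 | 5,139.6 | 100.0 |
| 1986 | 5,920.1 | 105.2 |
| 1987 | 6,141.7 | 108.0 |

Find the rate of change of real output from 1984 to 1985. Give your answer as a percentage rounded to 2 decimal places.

Real output 1984 = 5028.3/0.928 = 5418.43.
Real output 1985 = 5139.6/1.000 = 5139.60.
Change = 5139.60/5418.43 − 1 = -0.0515.

-5.15%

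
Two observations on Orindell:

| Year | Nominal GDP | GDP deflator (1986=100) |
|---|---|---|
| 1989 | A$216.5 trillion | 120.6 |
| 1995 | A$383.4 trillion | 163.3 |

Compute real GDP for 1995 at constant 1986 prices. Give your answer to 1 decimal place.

Real GDP = Nominal / (GDP deflator/100) = 383.4 / 1.633 = 234.78.

A$234.8 trillion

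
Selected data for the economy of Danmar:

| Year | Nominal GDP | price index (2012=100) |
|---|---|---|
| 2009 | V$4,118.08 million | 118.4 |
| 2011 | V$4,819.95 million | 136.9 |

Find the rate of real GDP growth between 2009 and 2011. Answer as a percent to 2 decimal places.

Deflate each year: 2009 → 4118.08/1.184 = 3478.11; 2011 → 4819.95/1.369 = 3520.78.
So real GDP changed by 3520.78/3478.11 − 1 = 0.0123, i.e. 1.23%.

1.23%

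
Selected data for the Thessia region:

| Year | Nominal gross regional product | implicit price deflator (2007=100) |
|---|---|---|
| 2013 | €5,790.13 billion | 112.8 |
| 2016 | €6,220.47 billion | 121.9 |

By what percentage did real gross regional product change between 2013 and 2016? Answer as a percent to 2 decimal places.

Real gross regional product 2013 = 5790.13 / 1.128 = 5133.09.
Real gross regional product 2016 = 6220.47 / 1.219 = 5102.93.
Real growth = 5102.93 / 5133.09 − 1 = -0.0059.

-0.59%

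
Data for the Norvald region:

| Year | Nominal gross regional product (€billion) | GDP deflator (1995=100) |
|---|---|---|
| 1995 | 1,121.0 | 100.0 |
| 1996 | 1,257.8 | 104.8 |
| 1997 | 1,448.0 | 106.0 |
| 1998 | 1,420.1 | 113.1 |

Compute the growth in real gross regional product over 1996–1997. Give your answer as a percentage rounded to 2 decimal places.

13.82%

Real gross regional product 1996 = 1257.8/1.048 = 1200.19.
Real gross regional product 1997 = 1448.0/1.060 = 1366.04.
Change = 1366.04/1200.19 − 1 = 0.1382.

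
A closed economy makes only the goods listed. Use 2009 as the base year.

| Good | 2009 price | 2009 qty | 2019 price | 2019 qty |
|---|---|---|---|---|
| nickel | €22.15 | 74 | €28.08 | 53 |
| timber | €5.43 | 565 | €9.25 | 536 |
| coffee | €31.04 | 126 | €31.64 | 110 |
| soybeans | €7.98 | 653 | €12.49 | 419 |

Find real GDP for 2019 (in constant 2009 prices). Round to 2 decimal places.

Real GDP 2019 = Σ (p_2009 × q_2019) = 22.15·53 + 5.43·536 + 31.04·110 + 7.98·419 = 10842.45.

€10842.45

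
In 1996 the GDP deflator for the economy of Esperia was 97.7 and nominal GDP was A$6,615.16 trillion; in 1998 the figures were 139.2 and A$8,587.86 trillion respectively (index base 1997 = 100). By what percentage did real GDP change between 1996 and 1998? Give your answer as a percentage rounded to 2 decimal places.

-8.88%

Deflate each year: 1996 → 6615.16/0.977 = 6770.89; 1998 → 8587.86/1.392 = 6169.44.
So real GDP changed by 6169.44/6770.89 − 1 = -0.0888, i.e. -8.88%.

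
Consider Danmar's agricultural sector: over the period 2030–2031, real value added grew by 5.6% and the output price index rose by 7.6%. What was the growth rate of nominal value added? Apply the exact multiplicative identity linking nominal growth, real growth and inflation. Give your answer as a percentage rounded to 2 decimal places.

13.63%

(1 + g_nom) = (1 + g_real)(1 + π) = 1.0560 × 1.0760 = 1.13626.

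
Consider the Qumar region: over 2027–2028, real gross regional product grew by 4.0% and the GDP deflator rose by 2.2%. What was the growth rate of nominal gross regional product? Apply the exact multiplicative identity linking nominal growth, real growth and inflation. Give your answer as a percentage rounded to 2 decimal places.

6.29%

(1 + g_nom) = (1 + g_real)(1 + π) = 1.0400 × 1.0220 = 1.06288.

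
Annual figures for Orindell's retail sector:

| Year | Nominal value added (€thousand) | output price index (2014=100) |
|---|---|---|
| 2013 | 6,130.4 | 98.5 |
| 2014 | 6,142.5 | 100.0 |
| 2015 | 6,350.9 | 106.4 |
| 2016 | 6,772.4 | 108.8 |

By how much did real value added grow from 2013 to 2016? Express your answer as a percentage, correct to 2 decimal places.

0.01%

Real value added 2013 = 6130.4/0.985 = 6223.76.
Real value added 2016 = 6772.4/1.088 = 6224.63.
Change = 6224.63/6223.76 − 1 = 0.0001.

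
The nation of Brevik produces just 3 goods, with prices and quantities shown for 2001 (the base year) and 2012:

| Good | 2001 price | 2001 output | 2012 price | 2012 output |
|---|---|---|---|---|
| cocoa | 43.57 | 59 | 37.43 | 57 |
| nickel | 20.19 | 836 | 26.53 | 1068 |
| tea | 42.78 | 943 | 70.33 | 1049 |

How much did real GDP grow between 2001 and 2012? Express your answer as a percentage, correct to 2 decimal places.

15.27%

Real GDP 2001 = Nominal GDP 2001 = 43.57·59 + 20.19·836 + 42.78·943 = 59791.01.
Real GDP 2012 (at 2001 prices) = 43.57·57 + 20.19·1068 + 42.78·1049 = 68922.63.
Real growth = 68922.63/59791.01 − 1 = 0.1527.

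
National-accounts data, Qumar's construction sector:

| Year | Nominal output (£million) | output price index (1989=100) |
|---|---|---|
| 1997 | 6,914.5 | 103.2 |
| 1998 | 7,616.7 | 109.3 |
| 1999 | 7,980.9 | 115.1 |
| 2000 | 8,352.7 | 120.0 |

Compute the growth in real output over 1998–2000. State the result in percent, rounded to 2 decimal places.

-0.12%

Real output 1998 = 7616.7/1.093 = 6968.62.
Real output 2000 = 8352.7/1.200 = 6960.58.
Change = 6960.58/6968.62 − 1 = -0.0012.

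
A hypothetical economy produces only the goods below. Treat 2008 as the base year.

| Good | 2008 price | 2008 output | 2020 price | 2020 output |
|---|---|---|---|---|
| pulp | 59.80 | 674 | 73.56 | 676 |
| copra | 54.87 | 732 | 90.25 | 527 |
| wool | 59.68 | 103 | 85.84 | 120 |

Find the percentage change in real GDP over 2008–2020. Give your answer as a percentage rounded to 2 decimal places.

Real GDP 2008 = Nominal GDP 2008 = 59.80·674 + 54.87·732 + 59.68·103 = 86617.08.
Real GDP 2020 (at 2008 prices) = 59.80·676 + 54.87·527 + 59.68·120 = 76502.89.
Real growth = 76502.89/86617.08 − 1 = -0.1168.

-11.68%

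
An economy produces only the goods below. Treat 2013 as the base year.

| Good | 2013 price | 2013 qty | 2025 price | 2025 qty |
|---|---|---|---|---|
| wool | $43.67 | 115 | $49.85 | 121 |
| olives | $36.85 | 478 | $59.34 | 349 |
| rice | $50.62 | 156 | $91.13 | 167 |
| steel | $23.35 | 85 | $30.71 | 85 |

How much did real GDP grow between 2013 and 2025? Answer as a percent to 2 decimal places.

-12.10%

Real GDP 2013 = Nominal GDP 2013 = 43.67·115 + 36.85·478 + 50.62·156 + 23.35·85 = 32517.82.
Real GDP 2025 (at 2013 prices) = 43.67·121 + 36.85·349 + 50.62·167 + 23.35·85 = 28583.01.
Real growth = 28583.01/32517.82 − 1 = -0.1210.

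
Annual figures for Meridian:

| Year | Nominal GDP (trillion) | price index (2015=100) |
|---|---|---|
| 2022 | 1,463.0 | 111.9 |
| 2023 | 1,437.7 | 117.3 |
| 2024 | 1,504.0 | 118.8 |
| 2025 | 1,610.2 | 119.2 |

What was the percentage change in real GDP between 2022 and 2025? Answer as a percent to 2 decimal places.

3.32%

Real GDP 2022 = 1463.0/1.119 = 1307.42.
Real GDP 2025 = 1610.2/1.192 = 1350.84.
Change = 1350.84/1307.42 − 1 = 0.0332.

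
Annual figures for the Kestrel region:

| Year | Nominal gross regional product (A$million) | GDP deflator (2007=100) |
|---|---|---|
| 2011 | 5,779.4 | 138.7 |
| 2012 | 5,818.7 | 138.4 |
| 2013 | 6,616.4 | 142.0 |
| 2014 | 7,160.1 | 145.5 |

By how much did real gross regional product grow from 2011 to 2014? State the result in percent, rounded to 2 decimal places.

18.10%

Real gross regional product 2011 = 5779.4/1.387 = 4166.83.
Real gross regional product 2014 = 7160.1/1.455 = 4921.03.
Change = 4921.03/4166.83 − 1 = 0.1810.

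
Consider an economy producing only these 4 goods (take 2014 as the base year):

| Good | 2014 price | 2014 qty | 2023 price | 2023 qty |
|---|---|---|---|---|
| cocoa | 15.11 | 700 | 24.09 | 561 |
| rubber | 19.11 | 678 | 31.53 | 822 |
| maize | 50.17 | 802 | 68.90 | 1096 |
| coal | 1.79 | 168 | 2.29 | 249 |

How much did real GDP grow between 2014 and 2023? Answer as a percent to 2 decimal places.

Real GDP 2014 = Nominal GDP 2014 = 15.11·700 + 19.11·678 + 50.17·802 + 1.79·168 = 64070.64.
Real GDP 2023 (at 2014 prices) = 15.11·561 + 19.11·822 + 50.17·1096 + 1.79·249 = 79617.16.
Real growth = 79617.16/64070.64 − 1 = 0.2426.

24.26%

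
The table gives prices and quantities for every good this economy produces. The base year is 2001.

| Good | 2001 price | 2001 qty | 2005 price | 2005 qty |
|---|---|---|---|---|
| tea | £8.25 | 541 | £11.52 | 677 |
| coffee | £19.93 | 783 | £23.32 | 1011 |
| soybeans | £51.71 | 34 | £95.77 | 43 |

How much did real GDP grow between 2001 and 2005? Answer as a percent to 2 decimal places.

Real GDP 2001 = Nominal GDP 2001 = 8.25·541 + 19.93·783 + 51.71·34 = 21826.58.
Real GDP 2005 (at 2001 prices) = 8.25·677 + 19.93·1011 + 51.71·43 = 27958.01.
Real growth = 27958.01/21826.58 − 1 = 0.2809.

28.09%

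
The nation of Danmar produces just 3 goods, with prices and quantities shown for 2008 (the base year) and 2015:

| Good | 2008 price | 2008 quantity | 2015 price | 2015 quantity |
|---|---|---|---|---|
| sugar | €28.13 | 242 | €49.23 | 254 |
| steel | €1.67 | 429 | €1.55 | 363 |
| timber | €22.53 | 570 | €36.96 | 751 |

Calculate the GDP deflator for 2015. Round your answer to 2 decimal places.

165.47

Nominal GDP 2015 = 49.23·254 + 1.55·363 + 36.96·751 = 40824.03.
Real GDP 2015 (at 2008 prices) = 28.13·254 + 1.67·363 + 22.53·751 = 24671.26.
Deflator = Nominal/Real × 100 = 40824.03/24671.26 × 100 = 165.472.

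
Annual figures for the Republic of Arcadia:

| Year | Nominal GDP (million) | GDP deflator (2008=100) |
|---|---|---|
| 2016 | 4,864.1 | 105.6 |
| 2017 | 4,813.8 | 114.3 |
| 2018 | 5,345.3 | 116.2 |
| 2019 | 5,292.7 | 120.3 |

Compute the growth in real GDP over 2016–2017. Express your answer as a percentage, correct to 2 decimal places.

Real GDP 2016 = 4864.1/1.056 = 4606.16.
Real GDP 2017 = 4813.8/1.143 = 4211.55.
Change = 4211.55/4606.16 − 1 = -0.0857.

-8.57%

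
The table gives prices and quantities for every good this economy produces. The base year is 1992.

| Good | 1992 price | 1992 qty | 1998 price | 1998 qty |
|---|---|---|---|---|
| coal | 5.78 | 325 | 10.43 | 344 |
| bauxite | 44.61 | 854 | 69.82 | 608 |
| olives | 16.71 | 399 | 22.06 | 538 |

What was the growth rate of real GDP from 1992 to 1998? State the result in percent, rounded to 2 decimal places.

Real GDP 1992 = Nominal GDP 1992 = 5.78·325 + 44.61·854 + 16.71·399 = 46642.73.
Real GDP 1998 (at 1992 prices) = 5.78·344 + 44.61·608 + 16.71·538 = 38101.18.
Real growth = 38101.18/46642.73 − 1 = -0.1831.

-18.31%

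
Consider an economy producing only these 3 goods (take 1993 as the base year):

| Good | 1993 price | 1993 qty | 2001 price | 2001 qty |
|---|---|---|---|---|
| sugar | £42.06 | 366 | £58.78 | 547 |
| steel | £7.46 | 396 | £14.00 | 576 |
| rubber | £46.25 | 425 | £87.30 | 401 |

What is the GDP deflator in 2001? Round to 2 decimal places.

Nominal GDP 2001 = 58.78·547 + 14.00·576 + 87.30·401 = 75223.96.
Real GDP 2001 (at 1993 prices) = 42.06·547 + 7.46·576 + 46.25·401 = 45850.03.
Deflator = Nominal/Real × 100 = 75223.96/45850.03 × 100 = 164.065.

164.07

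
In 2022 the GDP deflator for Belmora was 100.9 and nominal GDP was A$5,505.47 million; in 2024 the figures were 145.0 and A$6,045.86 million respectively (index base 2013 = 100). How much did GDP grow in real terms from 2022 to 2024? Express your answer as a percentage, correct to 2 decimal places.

Real GDP 2022 = 5505.47 / 1.009 = 5456.36.
Real GDP 2024 = 6045.86 / 1.450 = 4169.56.
Real growth = 4169.56 / 5456.36 − 1 = -0.2358.

-23.58%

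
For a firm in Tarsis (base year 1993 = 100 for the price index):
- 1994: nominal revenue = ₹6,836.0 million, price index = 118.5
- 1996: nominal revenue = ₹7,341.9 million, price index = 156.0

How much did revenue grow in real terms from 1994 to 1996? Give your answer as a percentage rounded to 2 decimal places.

Real revenue 1994 = 6836.0 / 1.185 = 5768.78.
Real revenue 1996 = 7341.9 / 1.560 = 4706.35.
Real growth = 4706.35 / 5768.78 − 1 = -0.1842.

-18.42%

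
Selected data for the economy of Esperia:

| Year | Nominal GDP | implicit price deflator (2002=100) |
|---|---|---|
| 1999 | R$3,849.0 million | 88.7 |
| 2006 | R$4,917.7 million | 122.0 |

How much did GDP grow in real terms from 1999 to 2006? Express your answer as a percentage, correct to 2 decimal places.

Real GDP 1999 = 3849.0 / 0.887 = 4339.35.
Real GDP 2006 = 4917.7 / 1.220 = 4030.90.
Real growth = 4030.90 / 4339.35 − 1 = -0.0711.

-7.11%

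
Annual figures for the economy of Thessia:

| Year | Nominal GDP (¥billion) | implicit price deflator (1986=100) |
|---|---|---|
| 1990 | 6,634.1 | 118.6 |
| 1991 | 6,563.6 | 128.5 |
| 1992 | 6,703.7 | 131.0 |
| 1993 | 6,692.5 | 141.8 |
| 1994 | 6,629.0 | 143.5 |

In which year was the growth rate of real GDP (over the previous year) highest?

1991: real = 6563.6/1.285 = 5107.86; growth vs 1990 (5593.68) = -8.69%.
1992: real = 6703.7/1.310 = 5117.33; growth vs 1991 (5107.86) = 0.19%.
1993: real = 6692.5/1.418 = 4719.68; growth vs 1992 (5117.33) = -7.77%.
1994: real = 6629.0/1.435 = 4619.51; growth vs 1993 (4719.68) = -2.12%.

1992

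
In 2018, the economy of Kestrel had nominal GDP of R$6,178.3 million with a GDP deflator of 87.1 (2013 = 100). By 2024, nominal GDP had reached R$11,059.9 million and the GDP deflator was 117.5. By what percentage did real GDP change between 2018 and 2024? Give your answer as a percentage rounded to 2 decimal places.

Real GDP 2018 = 6178.3 / 0.871 = 7093.34.
Real GDP 2024 = 11059.9 / 1.175 = 9412.68.
Real growth = 9412.68 / 7093.34 − 1 = 0.3270.

32.70%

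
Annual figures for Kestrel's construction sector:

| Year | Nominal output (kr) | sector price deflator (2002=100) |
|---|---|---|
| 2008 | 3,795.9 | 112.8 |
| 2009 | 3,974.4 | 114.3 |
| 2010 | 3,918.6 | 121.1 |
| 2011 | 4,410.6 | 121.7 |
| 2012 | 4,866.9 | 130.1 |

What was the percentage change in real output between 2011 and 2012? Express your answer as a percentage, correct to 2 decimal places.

Real output 2011 = 4410.6/1.217 = 3624.16.
Real output 2012 = 4866.9/1.301 = 3740.89.
Change = 3740.89/3624.16 − 1 = 0.0322.

3.22%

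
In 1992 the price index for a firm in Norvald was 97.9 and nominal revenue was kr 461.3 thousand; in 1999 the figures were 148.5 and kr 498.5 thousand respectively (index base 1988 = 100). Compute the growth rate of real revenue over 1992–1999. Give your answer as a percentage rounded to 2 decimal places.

Real revenue 1992 = 461.3 / 0.979 = 471.20.
Real revenue 1999 = 498.5 / 1.485 = 335.69.
Real growth = 335.69 / 471.20 − 1 = -0.2876.

-28.76%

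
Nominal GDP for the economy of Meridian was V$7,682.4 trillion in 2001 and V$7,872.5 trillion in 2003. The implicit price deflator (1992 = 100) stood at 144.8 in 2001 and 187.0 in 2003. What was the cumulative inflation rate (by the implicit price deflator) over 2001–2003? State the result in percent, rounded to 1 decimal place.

Price-level change = 187.0 / 144.8 − 1 = 0.2914.

29.1%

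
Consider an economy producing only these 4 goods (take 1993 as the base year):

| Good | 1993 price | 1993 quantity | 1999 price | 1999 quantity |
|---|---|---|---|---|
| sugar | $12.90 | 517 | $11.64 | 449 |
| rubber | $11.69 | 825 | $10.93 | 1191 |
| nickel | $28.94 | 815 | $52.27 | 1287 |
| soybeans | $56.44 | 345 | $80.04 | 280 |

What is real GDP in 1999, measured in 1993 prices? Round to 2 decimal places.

Real GDP 1999 = Σ (p_1993 × q_1999) = 12.90·449 + 11.69·1191 + 28.94·1287 + 56.44·280 = 72763.87.

$72763.87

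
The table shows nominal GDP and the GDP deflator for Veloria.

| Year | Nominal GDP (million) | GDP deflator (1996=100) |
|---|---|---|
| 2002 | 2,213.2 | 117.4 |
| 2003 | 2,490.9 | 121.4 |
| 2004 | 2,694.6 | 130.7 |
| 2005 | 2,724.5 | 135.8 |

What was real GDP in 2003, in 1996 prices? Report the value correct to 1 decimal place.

Real GDP 2003 = 2490.9 / 1.214 = 2051.81.

2,051.8 million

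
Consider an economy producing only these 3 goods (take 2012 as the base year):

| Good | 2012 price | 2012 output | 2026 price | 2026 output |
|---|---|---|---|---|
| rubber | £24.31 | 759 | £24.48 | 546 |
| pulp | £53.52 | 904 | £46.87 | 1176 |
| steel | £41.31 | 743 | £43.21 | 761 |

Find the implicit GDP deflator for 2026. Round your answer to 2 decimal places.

Nominal GDP 2026 = 24.48·546 + 46.87·1176 + 43.21·761 = 101368.01.
Real GDP 2026 (at 2012 prices) = 24.31·546 + 53.52·1176 + 41.31·761 = 107649.69.
Deflator = Nominal/Real × 100 = 101368.01/107649.69 × 100 = 94.165.

94.16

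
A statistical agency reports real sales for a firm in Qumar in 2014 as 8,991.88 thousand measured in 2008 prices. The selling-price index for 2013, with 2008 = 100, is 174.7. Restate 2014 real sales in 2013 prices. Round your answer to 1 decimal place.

15,708.8 thousand

Real sales in 2013 prices = Real sales in 2008 prices × (P_2013/P_2008) = 8991.88 × 1.747 = 15708.81.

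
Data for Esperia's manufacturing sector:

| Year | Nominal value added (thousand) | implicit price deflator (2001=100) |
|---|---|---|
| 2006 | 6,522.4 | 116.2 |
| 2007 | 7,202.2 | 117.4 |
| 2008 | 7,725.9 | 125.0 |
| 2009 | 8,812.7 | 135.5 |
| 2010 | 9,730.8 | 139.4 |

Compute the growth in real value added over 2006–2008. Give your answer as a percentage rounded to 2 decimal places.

Real value added 2006 = 6522.4/1.162 = 5613.08.
Real value added 2008 = 7725.9/1.250 = 6180.72.
Change = 6180.72/5613.08 − 1 = 0.1011.

10.11%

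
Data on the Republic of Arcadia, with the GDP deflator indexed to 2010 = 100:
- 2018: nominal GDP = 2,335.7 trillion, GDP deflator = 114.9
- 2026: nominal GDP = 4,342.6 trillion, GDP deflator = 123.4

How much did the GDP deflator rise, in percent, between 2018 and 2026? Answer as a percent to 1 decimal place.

Price-level change = 123.4 / 114.9 − 1 = 0.0740.

7.4%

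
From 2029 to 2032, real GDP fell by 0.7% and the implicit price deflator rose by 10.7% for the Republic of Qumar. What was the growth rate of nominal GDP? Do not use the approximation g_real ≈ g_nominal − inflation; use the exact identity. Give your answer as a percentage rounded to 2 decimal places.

(1 + g_nom) = (1 + g_real)(1 + π) = 0.9930 × 1.1070 = 1.09925.

9.93%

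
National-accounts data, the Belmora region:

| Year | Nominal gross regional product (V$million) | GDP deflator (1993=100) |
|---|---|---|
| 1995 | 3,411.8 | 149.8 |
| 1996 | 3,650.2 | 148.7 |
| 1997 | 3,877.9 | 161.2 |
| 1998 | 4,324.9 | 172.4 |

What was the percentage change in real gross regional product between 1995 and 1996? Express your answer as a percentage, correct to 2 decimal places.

7.78%

Real gross regional product 1995 = 3411.8/1.498 = 2277.57.
Real gross regional product 1996 = 3650.2/1.487 = 2454.74.
Change = 2454.74/2277.57 − 1 = 0.0778.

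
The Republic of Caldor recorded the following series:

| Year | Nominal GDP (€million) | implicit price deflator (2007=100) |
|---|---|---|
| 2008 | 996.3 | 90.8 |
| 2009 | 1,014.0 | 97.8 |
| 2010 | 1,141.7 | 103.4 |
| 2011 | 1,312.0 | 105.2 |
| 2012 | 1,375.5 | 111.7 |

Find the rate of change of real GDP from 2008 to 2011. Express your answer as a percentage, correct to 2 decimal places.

13.66%

Real GDP 2008 = 996.3/0.908 = 1097.25.
Real GDP 2011 = 1312.0/1.052 = 1247.15.
Change = 1247.15/1097.25 − 1 = 0.1366.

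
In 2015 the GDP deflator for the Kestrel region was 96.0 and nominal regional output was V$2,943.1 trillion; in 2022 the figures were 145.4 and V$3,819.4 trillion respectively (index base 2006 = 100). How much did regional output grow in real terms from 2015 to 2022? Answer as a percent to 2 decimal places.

Deflate each year: 2015 → 2943.1/0.960 = 3065.73; 2022 → 3819.4/1.454 = 2626.82.
So real regional output changed by 2626.82/3065.73 − 1 = -0.1432, i.e. -14.32%.

-14.32%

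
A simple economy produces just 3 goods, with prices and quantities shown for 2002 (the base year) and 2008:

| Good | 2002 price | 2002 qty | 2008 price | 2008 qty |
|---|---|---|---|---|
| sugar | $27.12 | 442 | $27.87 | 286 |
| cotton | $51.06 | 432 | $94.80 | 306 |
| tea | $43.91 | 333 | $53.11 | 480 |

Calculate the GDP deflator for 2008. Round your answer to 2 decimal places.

Nominal GDP 2008 = 27.87·286 + 94.80·306 + 53.11·480 = 62472.42.
Real GDP 2008 (at 2002 prices) = 27.12·286 + 51.06·306 + 43.91·480 = 44457.48.
Deflator = Nominal/Real × 100 = 62472.42/44457.48 × 100 = 140.522.

140.52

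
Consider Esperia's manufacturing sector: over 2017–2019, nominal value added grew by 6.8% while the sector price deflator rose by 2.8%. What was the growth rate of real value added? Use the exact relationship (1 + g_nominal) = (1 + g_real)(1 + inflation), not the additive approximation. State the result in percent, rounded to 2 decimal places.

(1 + g_nom) = (1 + g_real)(1 + π), so g_real = 1.0680 / 1.0280 − 1 = 0.03891.

3.89%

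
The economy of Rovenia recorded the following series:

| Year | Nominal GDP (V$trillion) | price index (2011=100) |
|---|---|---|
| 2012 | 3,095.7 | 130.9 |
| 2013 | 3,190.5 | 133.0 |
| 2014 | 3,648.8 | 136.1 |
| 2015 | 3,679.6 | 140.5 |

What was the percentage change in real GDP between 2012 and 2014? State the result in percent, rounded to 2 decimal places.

13.36%

Real GDP 2012 = 3095.7/1.309 = 2364.94.
Real GDP 2014 = 3648.8/1.361 = 2680.97.
Change = 2680.97/2364.94 − 1 = 0.1336.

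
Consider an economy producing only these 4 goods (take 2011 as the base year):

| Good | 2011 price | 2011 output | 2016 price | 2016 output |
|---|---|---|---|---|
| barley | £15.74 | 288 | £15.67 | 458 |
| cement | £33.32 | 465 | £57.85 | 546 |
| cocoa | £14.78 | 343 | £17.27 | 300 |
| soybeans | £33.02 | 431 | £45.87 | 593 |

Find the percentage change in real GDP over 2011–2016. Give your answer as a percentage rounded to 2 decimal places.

25.65%

Real GDP 2011 = Nominal GDP 2011 = 15.74·288 + 33.32·465 + 14.78·343 + 33.02·431 = 39328.08.
Real GDP 2016 (at 2011 prices) = 15.74·458 + 33.32·546 + 14.78·300 + 33.02·593 = 49416.50.
Real growth = 49416.50/39328.08 − 1 = 0.2565.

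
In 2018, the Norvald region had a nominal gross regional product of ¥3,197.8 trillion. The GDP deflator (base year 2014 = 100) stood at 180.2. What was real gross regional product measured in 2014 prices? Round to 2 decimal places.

Real gross regional product = Nominal / (GDP deflator/100) = 3197.8 / 1.802 = 1774.58.

¥1,774.58 trillion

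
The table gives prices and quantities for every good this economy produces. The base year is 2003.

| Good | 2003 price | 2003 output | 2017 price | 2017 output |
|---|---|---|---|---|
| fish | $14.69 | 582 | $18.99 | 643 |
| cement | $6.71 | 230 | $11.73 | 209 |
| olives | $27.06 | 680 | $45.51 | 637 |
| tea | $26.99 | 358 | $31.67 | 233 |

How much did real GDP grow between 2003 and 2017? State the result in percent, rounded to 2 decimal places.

Real GDP 2003 = Nominal GDP 2003 = 14.69·582 + 6.71·230 + 27.06·680 + 26.99·358 = 38156.10.
Real GDP 2017 (at 2003 prices) = 14.69·643 + 6.71·209 + 27.06·637 + 26.99·233 = 34373.95.
Real growth = 34373.95/38156.10 − 1 = -0.0991.

-9.91%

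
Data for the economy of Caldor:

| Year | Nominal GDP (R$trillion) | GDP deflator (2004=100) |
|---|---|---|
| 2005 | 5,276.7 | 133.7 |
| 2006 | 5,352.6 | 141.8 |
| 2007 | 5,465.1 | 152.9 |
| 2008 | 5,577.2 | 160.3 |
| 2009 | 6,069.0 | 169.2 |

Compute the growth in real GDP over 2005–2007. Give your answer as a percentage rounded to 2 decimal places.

Real GDP 2005 = 5276.7/1.337 = 3946.67.
Real GDP 2007 = 5465.1/1.529 = 3574.30.
Change = 3574.30/3946.67 − 1 = -0.0944.

-9.44%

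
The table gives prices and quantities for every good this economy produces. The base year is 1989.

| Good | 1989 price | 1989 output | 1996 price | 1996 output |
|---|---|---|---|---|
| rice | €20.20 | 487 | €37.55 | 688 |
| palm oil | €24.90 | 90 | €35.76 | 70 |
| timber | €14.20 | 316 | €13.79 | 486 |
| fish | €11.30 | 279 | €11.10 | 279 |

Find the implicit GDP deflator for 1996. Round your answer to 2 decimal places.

Nominal GDP 1996 = 37.55·688 + 35.76·70 + 13.79·486 + 11.10·279 = 38136.44.
Real GDP 1996 (at 1989 prices) = 20.20·688 + 24.90·70 + 14.20·486 + 11.30·279 = 25694.50.
Deflator = Nominal/Real × 100 = 38136.44/25694.50 × 100 = 148.423.

148.42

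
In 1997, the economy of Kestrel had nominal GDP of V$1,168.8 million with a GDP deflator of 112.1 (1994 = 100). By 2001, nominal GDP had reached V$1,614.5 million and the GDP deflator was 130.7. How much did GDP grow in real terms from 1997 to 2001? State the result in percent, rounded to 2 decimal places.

18.48%

Deflate each year: 1997 → 1168.8/1.121 = 1042.64; 2001 → 1614.5/1.307 = 1235.27.
So real GDP changed by 1235.27/1042.64 − 1 = 0.1848, i.e. 18.48%.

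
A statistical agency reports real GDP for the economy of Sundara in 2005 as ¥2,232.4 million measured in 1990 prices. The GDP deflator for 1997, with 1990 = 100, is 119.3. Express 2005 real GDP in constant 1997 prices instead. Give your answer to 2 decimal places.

¥2,663.25 million

Real GDP in 1997 prices = Real GDP in 1990 prices × (P_1997/P_1990) = 2232.4 × 1.193 = 2663.25.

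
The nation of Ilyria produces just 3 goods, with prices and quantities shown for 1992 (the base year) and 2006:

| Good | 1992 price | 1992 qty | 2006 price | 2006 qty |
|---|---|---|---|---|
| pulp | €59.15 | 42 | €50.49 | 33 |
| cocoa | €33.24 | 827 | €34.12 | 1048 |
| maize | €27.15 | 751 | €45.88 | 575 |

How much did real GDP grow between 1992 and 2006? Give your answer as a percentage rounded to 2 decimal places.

4.04%

Real GDP 1992 = Nominal GDP 1992 = 59.15·42 + 33.24·827 + 27.15·751 = 50363.43.
Real GDP 2006 (at 1992 prices) = 59.15·33 + 33.24·1048 + 27.15·575 = 52398.72.
Real growth = 52398.72/50363.43 − 1 = 0.0404.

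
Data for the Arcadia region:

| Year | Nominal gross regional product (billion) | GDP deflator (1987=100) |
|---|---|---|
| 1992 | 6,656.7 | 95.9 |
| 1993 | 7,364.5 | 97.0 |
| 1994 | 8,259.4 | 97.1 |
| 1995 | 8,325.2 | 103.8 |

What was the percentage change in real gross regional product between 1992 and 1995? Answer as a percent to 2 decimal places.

15.55%

Real gross regional product 1992 = 6656.7/0.959 = 6941.29.
Real gross regional product 1995 = 8325.2/1.038 = 8020.42.
Change = 8020.42/6941.29 − 1 = 0.1555.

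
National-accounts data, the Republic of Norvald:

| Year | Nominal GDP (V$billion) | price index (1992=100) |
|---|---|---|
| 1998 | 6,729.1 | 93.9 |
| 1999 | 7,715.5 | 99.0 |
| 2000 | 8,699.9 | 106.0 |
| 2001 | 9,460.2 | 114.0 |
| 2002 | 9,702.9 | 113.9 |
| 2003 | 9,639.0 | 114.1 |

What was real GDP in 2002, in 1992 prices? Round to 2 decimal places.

V$8,518.79 billion

Real GDP 2002 = 9702.9 / 1.139 = 8518.79.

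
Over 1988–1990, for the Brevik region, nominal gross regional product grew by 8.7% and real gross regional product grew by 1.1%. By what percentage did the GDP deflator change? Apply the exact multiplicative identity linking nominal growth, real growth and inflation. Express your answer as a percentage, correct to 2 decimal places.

(1 + g_nom) = (1 + g_real)(1 + π), so π = 1.0870 / 1.0110 − 1 = 0.07517.

7.52%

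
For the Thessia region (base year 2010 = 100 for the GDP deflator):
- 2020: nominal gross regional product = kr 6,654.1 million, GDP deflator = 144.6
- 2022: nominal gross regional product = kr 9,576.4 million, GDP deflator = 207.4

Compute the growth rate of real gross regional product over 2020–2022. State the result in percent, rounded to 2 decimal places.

Real gross regional product 2020 = 6654.1 / 1.446 = 4601.73.
Real gross regional product 2022 = 9576.4 / 2.074 = 4617.36.
Real growth = 4617.36 / 4601.73 − 1 = 0.0034.

0.34%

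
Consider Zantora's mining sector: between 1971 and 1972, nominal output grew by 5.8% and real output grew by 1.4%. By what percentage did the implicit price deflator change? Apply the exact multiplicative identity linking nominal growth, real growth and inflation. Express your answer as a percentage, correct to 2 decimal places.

4.34%

(1 + g_nom) = (1 + g_real)(1 + π), so π = 1.0580 / 1.0140 − 1 = 0.04339.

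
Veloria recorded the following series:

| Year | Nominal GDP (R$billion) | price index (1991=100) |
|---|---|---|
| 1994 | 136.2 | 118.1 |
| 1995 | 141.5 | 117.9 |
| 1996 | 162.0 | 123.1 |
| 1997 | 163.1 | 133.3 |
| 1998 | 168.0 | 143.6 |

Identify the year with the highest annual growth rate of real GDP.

1996

1995: real = 141.5/1.179 = 120.02; growth vs 1994 (115.33) = 4.07%.
1996: real = 162.0/1.231 = 131.60; growth vs 1995 (120.02) = 9.65%.
1997: real = 163.1/1.333 = 122.36; growth vs 1996 (131.60) = -7.02%.
1998: real = 168.0/1.436 = 116.99; growth vs 1997 (122.36) = -4.39%.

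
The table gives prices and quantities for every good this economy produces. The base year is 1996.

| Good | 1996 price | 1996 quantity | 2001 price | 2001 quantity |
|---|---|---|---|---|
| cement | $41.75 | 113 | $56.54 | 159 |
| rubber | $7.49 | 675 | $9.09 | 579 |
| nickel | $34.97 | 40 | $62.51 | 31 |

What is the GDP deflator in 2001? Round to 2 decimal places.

134.26

Nominal GDP 2001 = 56.54·159 + 9.09·579 + 62.51·31 = 16190.78.
Real GDP 2001 (at 1996 prices) = 41.75·159 + 7.49·579 + 34.97·31 = 12059.03.
Deflator = Nominal/Real × 100 = 16190.78/12059.03 × 100 = 134.263.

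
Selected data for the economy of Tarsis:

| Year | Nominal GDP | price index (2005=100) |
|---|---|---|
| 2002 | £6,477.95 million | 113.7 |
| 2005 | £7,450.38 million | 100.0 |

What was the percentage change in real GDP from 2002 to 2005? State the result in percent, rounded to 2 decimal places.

30.77%

Real GDP 2002 = 6477.95 / 1.137 = 5697.41.
Real GDP 2005 = 7450.38 / 1.000 = 7450.38.
Real growth = 7450.38 / 5697.41 − 1 = 0.3077.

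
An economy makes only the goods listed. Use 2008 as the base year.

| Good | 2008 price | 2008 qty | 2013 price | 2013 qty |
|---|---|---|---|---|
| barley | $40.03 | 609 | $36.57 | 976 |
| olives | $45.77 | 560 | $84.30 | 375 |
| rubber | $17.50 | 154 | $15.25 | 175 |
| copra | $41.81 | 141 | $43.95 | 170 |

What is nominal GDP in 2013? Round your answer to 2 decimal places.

Nominal GDP 2013 = Σ (p_2013 × q_2013) = 36.57·976 + 84.30·375 + 15.25·175 + 43.95·170 = 77445.07.

$77445.07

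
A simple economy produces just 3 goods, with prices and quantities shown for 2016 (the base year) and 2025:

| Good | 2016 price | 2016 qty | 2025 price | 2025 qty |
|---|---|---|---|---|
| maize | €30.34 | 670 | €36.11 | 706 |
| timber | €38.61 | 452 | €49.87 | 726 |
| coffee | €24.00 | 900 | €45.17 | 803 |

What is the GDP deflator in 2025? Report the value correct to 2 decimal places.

Nominal GDP 2025 = 36.11·706 + 49.87·726 + 45.17·803 = 97970.79.
Real GDP 2025 (at 2016 prices) = 30.34·706 + 38.61·726 + 24.00·803 = 68722.90.
Deflator = Nominal/Real × 100 = 97970.79/68722.90 × 100 = 142.559.

142.56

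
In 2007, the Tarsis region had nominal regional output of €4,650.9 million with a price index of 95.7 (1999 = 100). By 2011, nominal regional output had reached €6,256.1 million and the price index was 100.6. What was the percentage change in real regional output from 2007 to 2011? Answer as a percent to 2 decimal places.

Deflate each year: 2007 → 4650.9/0.957 = 4859.87; 2011 → 6256.1/1.006 = 6218.79.
So real regional output changed by 6218.79/4859.87 − 1 = 0.2796, i.e. 27.96%.

27.96%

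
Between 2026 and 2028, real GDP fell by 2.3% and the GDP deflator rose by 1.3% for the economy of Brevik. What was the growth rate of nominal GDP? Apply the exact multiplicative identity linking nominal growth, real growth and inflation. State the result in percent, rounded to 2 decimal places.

-1.03%

(1 + g_nom) = (1 + g_real)(1 + π) = 0.9770 × 1.0130 = 0.98970.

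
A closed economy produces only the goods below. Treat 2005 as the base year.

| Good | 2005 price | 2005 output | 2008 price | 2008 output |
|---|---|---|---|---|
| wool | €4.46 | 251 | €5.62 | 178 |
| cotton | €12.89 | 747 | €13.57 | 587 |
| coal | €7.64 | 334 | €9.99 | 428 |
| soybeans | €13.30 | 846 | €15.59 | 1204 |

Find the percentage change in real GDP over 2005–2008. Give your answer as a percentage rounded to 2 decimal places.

Real GDP 2005 = Nominal GDP 2005 = 4.46·251 + 12.89·747 + 7.64·334 + 13.30·846 = 24551.85.
Real GDP 2008 (at 2005 prices) = 4.46·178 + 12.89·587 + 7.64·428 + 13.30·1204 = 27643.43.
Real growth = 27643.43/24551.85 − 1 = 0.1259.

12.59%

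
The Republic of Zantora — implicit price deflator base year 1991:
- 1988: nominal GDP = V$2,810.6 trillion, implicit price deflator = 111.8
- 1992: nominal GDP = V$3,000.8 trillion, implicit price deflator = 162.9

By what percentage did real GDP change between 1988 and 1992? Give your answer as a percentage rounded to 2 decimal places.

-26.72%

Deflate each year: 1988 → 2810.6/1.118 = 2513.95; 1992 → 3000.8/1.629 = 1842.11.
So real GDP changed by 1842.11/2513.95 − 1 = -0.2672, i.e. -26.72%.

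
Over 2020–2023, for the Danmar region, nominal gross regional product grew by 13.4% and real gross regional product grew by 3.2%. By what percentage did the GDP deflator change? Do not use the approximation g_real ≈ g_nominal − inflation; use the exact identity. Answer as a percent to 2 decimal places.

9.88%

(1 + g_nom) = (1 + g_real)(1 + π), so π = 1.1340 / 1.0320 − 1 = 0.09884.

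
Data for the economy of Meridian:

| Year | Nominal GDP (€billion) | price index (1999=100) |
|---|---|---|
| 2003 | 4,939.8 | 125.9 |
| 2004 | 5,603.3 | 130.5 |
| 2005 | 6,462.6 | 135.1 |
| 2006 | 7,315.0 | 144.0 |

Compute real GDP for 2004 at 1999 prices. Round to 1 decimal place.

Real GDP 2004 = 5603.3 / 1.305 = 4293.72.

€4,293.7 billion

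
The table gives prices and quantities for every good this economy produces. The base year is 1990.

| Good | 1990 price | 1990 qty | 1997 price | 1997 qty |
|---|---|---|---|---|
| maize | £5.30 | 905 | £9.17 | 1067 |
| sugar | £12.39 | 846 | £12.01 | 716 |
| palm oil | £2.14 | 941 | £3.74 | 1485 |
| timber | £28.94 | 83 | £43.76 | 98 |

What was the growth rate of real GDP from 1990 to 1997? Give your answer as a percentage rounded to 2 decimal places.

Real GDP 1990 = Nominal GDP 1990 = 5.30·905 + 12.39·846 + 2.14·941 + 28.94·83 = 19694.20.
Real GDP 1997 (at 1990 prices) = 5.30·1067 + 12.39·716 + 2.14·1485 + 28.94·98 = 20540.36.
Real growth = 20540.36/19694.20 − 1 = 0.0430.

4.30%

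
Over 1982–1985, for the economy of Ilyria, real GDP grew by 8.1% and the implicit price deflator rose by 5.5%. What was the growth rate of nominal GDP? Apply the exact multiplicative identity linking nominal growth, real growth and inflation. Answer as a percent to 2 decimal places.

(1 + g_nom) = (1 + g_real)(1 + π) = 1.0810 × 1.0550 = 1.14046.

14.05%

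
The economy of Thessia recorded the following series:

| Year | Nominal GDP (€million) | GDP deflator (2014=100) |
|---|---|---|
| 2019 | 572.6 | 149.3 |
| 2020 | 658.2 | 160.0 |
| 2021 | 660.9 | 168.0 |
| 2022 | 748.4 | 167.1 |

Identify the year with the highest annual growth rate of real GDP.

2020: real = 658.2/1.600 = 411.38; growth vs 2019 (383.52) = 7.26%.
2021: real = 660.9/1.680 = 393.39; growth vs 2020 (411.38) = -4.37%.
2022: real = 748.4/1.671 = 447.88; growth vs 2021 (393.39) = 13.85%.

2022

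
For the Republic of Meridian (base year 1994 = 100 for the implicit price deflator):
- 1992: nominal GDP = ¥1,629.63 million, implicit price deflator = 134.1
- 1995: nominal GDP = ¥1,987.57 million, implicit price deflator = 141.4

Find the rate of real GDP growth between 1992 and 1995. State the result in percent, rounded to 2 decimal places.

Real GDP 1992 = 1629.63 / 1.341 = 1215.23.
Real GDP 1995 = 1987.57 / 1.414 = 1405.64.
Real growth = 1405.64 / 1215.23 − 1 = 0.1567.

15.67%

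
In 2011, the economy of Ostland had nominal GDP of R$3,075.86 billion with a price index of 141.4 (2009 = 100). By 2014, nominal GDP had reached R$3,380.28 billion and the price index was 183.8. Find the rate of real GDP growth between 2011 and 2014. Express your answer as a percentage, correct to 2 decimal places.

-15.45%

Deflate each year: 2011 → 3075.86/1.414 = 2175.29; 2014 → 3380.28/1.838 = 1839.11.
So real GDP changed by 1839.11/2175.29 − 1 = -0.1545, i.e. -15.45%.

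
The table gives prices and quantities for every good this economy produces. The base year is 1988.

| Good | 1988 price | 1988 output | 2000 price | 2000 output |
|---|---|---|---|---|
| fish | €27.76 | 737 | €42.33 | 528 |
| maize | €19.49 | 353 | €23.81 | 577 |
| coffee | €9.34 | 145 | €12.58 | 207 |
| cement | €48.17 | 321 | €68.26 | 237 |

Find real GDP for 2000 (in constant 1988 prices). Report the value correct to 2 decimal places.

€39252.68

Real GDP 2000 = Σ (p_1988 × q_2000) = 27.76·528 + 19.49·577 + 9.34·207 + 48.17·237 = 39252.68.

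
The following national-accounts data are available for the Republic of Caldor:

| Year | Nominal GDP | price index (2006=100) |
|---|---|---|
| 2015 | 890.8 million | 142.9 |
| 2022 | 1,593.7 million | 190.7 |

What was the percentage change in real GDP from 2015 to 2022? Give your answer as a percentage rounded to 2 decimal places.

Deflate each year: 2015 → 890.8/1.429 = 623.37; 2022 → 1593.7/1.907 = 835.71.
So real GDP changed by 835.71/623.37 − 1 = 0.3406, i.e. 34.06%.

34.06%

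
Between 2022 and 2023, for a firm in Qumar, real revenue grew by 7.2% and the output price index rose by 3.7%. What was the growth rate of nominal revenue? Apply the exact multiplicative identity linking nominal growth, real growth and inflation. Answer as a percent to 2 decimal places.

(1 + g_nom) = (1 + g_real)(1 + π) = 1.0720 × 1.0370 = 1.11166.

11.17%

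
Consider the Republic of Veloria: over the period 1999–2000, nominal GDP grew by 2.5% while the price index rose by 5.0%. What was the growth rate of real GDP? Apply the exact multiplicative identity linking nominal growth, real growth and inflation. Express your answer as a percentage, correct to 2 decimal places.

(1 + g_nom) = (1 + g_real)(1 + π), so g_real = 1.0250 / 1.0500 − 1 = -0.02381.

-2.38%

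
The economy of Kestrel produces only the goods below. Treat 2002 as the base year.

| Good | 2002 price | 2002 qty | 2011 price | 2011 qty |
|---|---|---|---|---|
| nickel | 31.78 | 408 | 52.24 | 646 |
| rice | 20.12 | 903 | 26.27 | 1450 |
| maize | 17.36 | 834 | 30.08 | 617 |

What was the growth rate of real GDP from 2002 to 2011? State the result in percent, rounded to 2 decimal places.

32.45%

Real GDP 2002 = Nominal GDP 2002 = 31.78·408 + 20.12·903 + 17.36·834 = 45612.84.
Real GDP 2011 (at 2002 prices) = 31.78·646 + 20.12·1450 + 17.36·617 = 60415.00.
Real growth = 60415.00/45612.84 − 1 = 0.3245.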